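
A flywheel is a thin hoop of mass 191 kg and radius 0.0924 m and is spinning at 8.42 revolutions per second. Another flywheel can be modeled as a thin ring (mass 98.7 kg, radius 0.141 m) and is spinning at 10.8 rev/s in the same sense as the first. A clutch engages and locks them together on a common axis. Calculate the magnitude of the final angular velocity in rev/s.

|ω_f| ≈ 9.72 rev/s

No external torque acts about the common axis, so total angular momentum is conserved.
Moments of inertia: I_A = (191)(0.0924)² = 1.631 kg·m²; I_B = (98.7)(0.141)² = 1.962 kg·m².
Taking A's sense as positive: L = (1.631)(8.42) + (1.962)(10.8) = 34.92 kg·m²·rev/s.
Combined I = 1.631 + 1.962 = 3.593 kg·m².
ω_f = L / I = 34.92 / 3.593 = 9.720 rev/s.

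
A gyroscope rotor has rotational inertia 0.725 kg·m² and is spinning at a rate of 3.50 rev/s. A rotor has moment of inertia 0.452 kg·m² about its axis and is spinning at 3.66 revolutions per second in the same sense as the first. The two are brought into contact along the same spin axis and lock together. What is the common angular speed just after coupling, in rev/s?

No external torque acts about the common axis, so total angular momentum is conserved.
Taking A's sense as positive: L = (0.7250)(3.50) + (0.4520)(3.66) = 4.192 kg·m²·rev/s.
Combined I = 0.7250 + 0.4520 = 1.177 kg·m².
ω_f = L / I = 4.192 / 1.177 = 3.561 rev/s.

|ω_f| ≈ 3.56 rev/s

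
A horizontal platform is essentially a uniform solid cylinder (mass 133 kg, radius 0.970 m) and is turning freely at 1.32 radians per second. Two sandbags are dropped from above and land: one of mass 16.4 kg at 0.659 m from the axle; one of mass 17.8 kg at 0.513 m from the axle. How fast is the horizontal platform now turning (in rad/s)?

The added mass arrives with no angular momentum about the axle, and any external torque about the axle is negligible, so the system's angular momentum is conserved.
I_p = ½(133)(0.970)² = 62.57 kg·m².
Added inertia Σmr² = (16.4)(0.659)² + (17.8)(0.513)² = 11.81 kg·m²; I_f = 62.57 + 11.81 = 74.38 kg·m².
ω_f = I_p ω_i / I_f = (62.57)(1.32) / 74.38 = 1.110 rad/s.

ω_f ≈ 1.11 rad/s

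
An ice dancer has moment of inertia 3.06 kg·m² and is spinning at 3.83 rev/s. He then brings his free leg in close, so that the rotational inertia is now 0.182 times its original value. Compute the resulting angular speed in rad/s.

ω₂ ≈ 132 rad/s

No external torque acts about the spin axis, so angular momentum is conserved.
I₂ = 0.182 × 3.06 = 0.5569 kg·m².
ω₂ = I₁ω₁ / I₂ = (3.060)(3.83 rev/s) / (0.5569) = 21.04 rev/s = 132.2 rad/s.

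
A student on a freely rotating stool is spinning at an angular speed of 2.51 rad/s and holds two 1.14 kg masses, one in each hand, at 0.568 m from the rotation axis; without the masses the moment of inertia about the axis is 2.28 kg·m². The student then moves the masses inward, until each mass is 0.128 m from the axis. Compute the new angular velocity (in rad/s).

With no external torque about the axis, L is conserved: I₁ω₁ = I₂ω₂.
I₁ = 2.28 + 2(1.14)(0.568)² = 3.016 kg·m²; I₂ = 2.28 + 2(1.14)(0.128)² = 2.317 kg·m².
ω₂ = I₁ω₁ / I₂ = (3.016)(2.51 rad/s) / (2.317) = 3.266 rad/s.

ω₂ ≈ 3.27 rad/s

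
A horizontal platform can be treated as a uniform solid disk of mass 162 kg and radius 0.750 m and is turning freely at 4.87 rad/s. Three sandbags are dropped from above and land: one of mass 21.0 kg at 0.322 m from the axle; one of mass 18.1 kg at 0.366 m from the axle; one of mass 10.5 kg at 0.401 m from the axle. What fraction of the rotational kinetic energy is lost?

fraction ≈ 0.121

The added mass arrives with no angular momentum about the axle, and any external torque about the axle is negligible, so the system's angular momentum is conserved.
I_p = ½(162)(0.750)² = 45.56 kg·m².
Added inertia Σmr² = (21.0)(0.322)² + (18.1)(0.366)² + (10.5)(0.401)² = 6.290 kg·m²; I_f = 45.56 + 6.290 = 51.85 kg·m².
ω_f = I_p ω_i / I_f = (45.56)(4.87) / 51.85 = 4.279 rad/s.
KE_i = ½(45.56)(4.870 rad/s)² = 540.3 J; KE_f = ½(51.85)(4.279)² = 474.8 J.
Fraction lost = 0.1213.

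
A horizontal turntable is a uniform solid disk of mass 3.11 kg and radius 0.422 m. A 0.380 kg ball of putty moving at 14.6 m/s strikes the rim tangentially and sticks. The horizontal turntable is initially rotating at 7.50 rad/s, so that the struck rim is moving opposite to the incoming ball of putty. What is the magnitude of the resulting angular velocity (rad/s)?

|ω_f| ≈ 0.767 rad/s

About the axle the impulsive forces during the collision are internal, so angular momentum about that axis is conserved.
I_p = ½(3.11)(0.422)² = 0.2769 kg·m². Taking the sense of the ball of putty's angular momentum as positive, L_{ball} = m v R = (0.380)(14.6)(0.422) = 2.341 kg·m²/s.
L_i = −I_p ω_p + m v R = −(0.2769)(7.50) + 2.341 = 0.2644 kg·m²/s.
After sticking, I_f = I_p + m R² = 0.2769 + (0.380)(0.422)² = 0.3446 kg·m².
ω_f = L_i / I_f = 0.2644 / 0.3446 = 0.7671 rad/s.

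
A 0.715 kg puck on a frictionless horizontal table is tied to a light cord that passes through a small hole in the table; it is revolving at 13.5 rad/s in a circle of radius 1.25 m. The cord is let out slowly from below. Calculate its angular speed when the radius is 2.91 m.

No torque about the axis ⇒ m r₁² ω₁ = m r₂² ω₂.
ω₂ = ω₁ (r₁/r₂)² = (13.5)(1.25/2.91)² = 2.491 rad/s.

ω₂ ≈ 2.49 rad/s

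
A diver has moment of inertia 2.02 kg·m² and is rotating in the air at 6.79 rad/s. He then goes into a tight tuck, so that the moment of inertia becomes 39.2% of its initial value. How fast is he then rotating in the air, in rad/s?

No external torque acts about the spin axis, so angular momentum is conserved.
I₂ = 0.392 × 2.02 = 0.7918 kg·m².
ω₂ = I₁ω₁ / I₂ = (2.020)(6.79 rad/s) / (0.7918) = 17.32 rad/s.

ω₂ ≈ 17.3 rad/s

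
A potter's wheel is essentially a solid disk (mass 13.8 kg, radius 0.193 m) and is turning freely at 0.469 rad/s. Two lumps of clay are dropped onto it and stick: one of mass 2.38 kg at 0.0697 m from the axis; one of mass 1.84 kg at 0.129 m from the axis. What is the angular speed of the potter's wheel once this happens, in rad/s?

The added mass arrives with no angular momentum about the axis, and any external torque about the axis is negligible, so the system's angular momentum is conserved.
I_p = ½(13.8)(0.193)² = 0.2570 kg·m².
Added inertia Σmr² = (2.38)(0.0697)² + (1.84)(0.129)² = 0.04218 kg·m²; I_f = 0.2570 + 0.04218 = 0.2992 kg·m².
ω_f = I_p ω_i / I_f = (0.2570)(0.469) / 0.2992 = 0.4029 rad/s.

ω_f ≈ 0.403 rad/s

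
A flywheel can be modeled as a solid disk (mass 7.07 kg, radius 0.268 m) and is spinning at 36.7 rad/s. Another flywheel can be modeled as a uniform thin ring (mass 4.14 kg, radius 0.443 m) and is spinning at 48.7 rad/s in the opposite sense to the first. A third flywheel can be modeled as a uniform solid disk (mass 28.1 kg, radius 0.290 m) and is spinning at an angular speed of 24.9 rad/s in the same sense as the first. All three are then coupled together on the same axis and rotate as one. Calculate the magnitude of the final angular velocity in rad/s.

The coupling torques are internal; angular momentum about the shared axis is conserved.
Moments of inertia: I_A = ½(7.07)(0.268)² = 0.2539 kg·m²; I_B = (4.14)(0.443)² = 0.8125 kg·m²; I_C = ½(28.1)(0.290)² = 1.182 kg·m².
Taking A's sense as positive: L = (0.2539)(36.7) − (0.8125)(48.7) + (1.182)(24.9) = -0.8273 kg·m²·rad/s.
Combined I = 0.2539 + 0.8125 + 1.182 = 2.248 kg·m².
ω_f = L / I = -0.8273 / 2.248 = -0.3680 rad/s.

|ω_f| ≈ 0.368 rad/s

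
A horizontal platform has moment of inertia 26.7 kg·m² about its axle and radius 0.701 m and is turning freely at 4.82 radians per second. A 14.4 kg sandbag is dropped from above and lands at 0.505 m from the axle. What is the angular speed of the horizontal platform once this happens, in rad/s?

ω_f ≈ 4.24 rad/s

No external torque acts about the axle; L_before = L_after.
Added inertia Σmr² = (14.4)(0.505)² = 3.672 kg·m²; I_f = 26.70 + 3.672 = 30.37 kg·m².
ω_f = I_p ω_i / I_f = (26.70)(4.82) / 30.37 = 4.237 rad/s.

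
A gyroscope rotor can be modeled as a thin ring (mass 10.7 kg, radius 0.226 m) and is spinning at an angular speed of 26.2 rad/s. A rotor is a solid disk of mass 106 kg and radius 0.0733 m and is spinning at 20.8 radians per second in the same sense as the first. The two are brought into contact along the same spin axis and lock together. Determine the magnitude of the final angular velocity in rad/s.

|ω_f| ≈ 24.4 rad/s

No external torque acts about the common axis, so total angular momentum is conserved.
Moments of inertia: I_A = (10.7)(0.226)² = 0.5465 kg·m²; I_B = ½(106)(0.0733)² = 0.2848 kg·m².
Taking A's sense as positive: L = (0.5465)(26.2) + (0.2848)(20.8) = 20.24 kg·m²·rad/s.
Combined I = 0.5465 + 0.2848 = 0.8313 kg·m².
ω_f = L / I = 20.24 / 0.8313 = 24.35 rad/s.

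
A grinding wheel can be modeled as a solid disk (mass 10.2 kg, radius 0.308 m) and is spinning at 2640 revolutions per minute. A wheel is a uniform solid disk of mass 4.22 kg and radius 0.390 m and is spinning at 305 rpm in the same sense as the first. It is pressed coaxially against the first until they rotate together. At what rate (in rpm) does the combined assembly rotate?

The coupling torques are internal; angular momentum about the shared axis is conserved.
Moments of inertia: I_A = ½(10.2)(0.308)² = 0.4838 kg·m²; I_B = ½(4.22)(0.390)² = 0.3209 kg·m².
Taking A's sense as positive: L = (0.4838)(2640) + (0.3209)(305) = 1375 kg·m²·rpm.
Combined I = 0.4838 + 0.3209 = 0.8047 kg·m².
ω_f = L / I = 1375 / 0.8047 = 1709 rpm.

|ω_f| ≈ 1710 rpm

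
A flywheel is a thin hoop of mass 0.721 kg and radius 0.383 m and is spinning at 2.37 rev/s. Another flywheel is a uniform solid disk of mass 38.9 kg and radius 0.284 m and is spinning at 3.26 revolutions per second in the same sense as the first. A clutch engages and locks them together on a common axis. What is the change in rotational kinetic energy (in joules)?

ΔKE ≈ -1.55 J

No external torque acts about the common axis, so total angular momentum is conserved.
Moments of inertia: I_A = (0.721)(0.383)² = 0.1058 kg·m²; I_B = ½(38.9)(0.284)² = 1.569 kg·m².
Taking A's sense as positive: L = (0.1058)(2.37) + (1.569)(3.26) = 5.365 kg·m²·rev/s.
Combined I = 0.1058 + 1.569 = 1.675 kg·m².
ω_f = L / I = 5.365 / 1.675 = 3.204 rev/s.
KE_i = ½ΣIω² = 340.8 J; KE_f = ½(1.675)(20.13)² = 339.3 J.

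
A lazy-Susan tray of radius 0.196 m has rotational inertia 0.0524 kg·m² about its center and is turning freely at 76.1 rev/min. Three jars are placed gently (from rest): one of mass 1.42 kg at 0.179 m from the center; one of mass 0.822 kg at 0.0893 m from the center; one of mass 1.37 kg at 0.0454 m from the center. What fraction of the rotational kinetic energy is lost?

fraction ≈ 0.512

The added mass arrives with no angular momentum about the center, and any external torque about the center is negligible, so the system's angular momentum is conserved.
Added inertia Σmr² = (1.42)(0.179)² + (0.822)(0.0893)² + (1.37)(0.0454)² = 0.05488 kg·m²; I_f = 0.05240 + 0.05488 = 0.1073 kg·m².
ω_f = I_p ω_i / I_f = (0.05240)(76.1) / 0.1073 = 37.17 rpm.
KE_i = ½(0.05240)(7.969 rad/s)² = 1.664 J; KE_f = ½(0.1073)(3.893)² = 0.8127 J.
Fraction lost = 0.5115.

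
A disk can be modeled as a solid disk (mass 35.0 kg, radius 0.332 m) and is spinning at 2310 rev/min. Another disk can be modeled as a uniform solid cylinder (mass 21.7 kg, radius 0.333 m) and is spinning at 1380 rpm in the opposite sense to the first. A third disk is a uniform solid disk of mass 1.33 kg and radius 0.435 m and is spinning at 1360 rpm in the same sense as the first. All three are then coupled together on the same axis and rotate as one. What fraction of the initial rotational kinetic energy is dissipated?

The coupling torques are internal; angular momentum about the shared axis is conserved.
Moments of inertia: I_A = ½(35.0)(0.332)² = 1.929 kg·m²; I_B = ½(21.7)(0.333)² = 1.203 kg·m²; I_C = ½(1.33)(0.435)² = 0.1258 kg·m².
Taking A's sense as positive: L = (1.929)(2310) − (1.203)(1380) + (0.1258)(1360) = 2967 kg·m²·rpm.
Combined I = 1.929 + 1.203 + 0.1258 = 3.258 kg·m².
ω_f = L / I = 2967 / 3.258 = 910.6 rpm.
KE_i = ½ΣIω² = 70280 J; KE_f = ½(3.258)(95.36)² = 14810 J.
Fraction dissipated = (KE_i − KE_f)/KE_i = 0.7892.

fraction ≈ 0.789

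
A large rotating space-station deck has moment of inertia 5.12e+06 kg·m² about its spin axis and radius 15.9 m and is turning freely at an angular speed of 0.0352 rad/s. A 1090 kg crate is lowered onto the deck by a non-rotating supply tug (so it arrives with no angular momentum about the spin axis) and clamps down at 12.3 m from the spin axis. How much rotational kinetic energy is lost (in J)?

No external torque acts about the spin axis; L_before = L_after.
Added inertia Σmr² = (1090)(12.3)² = 1.649e+05 kg·m²; I_f = 5.120e+06 + 1.649e+05 = 5.285e+06 kg·m².
ω_f = I_p ω_i / I_f = (5.120e+06)(0.0352) / 5.285e+06 = 0.03410 rad/s.
KE_i = ½(5.120e+06)(0.03520 rad/s)² = 3172 J; KE_f = ½(5.285e+06)(0.03410)² = 3073 J.

energy lost ≈ 99.0 J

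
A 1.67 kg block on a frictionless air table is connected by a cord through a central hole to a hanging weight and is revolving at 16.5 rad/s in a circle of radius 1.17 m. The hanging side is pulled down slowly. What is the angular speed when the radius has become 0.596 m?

ω₂ ≈ 63.6 rad/s

The constraining force is radial, so m r² ω about the center is conserved.
ω₂ = ω₁ (r₁/r₂)² = (16.5)(1.17/0.596)² = 63.59 rad/s.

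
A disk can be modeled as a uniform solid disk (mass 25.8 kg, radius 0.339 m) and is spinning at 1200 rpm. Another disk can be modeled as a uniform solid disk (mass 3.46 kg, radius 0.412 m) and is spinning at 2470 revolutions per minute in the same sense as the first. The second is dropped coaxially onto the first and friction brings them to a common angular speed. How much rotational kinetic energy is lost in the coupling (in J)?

ΔKE lost ≈ 2170 J

No external torque acts about the common axis, so total angular momentum is conserved.
Moments of inertia: I_A = ½(25.8)(0.339)² = 1.482 kg·m²; I_B = ½(3.46)(0.412)² = 0.2937 kg·m².
Taking A's sense as positive: L = (1.482)(1200) + (0.2937)(2470) = 2504 kg·m²·rpm.
Combined I = 1.482 + 0.2937 = 1.776 kg·m².
ω_f = L / I = 2504 / 1.776 = 1410 rpm.
KE_i = ½ΣIω² = 21530 J; KE_f = ½(1.776)(147.7)² = 19360 J.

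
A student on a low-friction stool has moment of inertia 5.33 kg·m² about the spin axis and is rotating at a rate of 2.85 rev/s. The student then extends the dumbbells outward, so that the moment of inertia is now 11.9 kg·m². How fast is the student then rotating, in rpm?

No external torque acts about the spin axis, so angular momentum is conserved.
ω₂ = I₁ω₁ / I₂ = (5.330)(2.85 rev/s) / (11.90) = 1.277 rev/s = 76.59 rpm.

ω₂ ≈ 76.6 rpm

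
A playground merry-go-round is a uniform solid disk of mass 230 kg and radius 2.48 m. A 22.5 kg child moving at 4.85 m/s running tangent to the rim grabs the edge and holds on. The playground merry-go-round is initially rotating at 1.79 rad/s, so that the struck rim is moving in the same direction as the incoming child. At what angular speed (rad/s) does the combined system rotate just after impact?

The axle reaction passes through the axle and exerts no torque about it; angular momentum about the axle is conserved through the impact.
I_p = ½(230)(2.48)² = 707.3 kg·m². Taking the sense of the child's angular momentum as positive, L_{child} = m v R = (22.5)(4.85)(2.48) = 270.6 kg·m²/s.
L_i = +I_p ω_p + m v R = +(707.3)(1.79) + 270.6 = 1537 kg·m²/s.
After sticking, I_f = I_p + m R² = 707.3 + (22.5)(2.48)² = 845.7 kg·m².
ω_f = L_i / I_f = 1537 / 845.7 = 1.817 rad/s.

|ω_f| ≈ 1.82 rad/s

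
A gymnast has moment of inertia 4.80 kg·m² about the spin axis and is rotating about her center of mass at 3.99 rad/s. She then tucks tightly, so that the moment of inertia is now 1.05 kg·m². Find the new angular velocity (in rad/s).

Angular momentum about the spin axis is conserved since the torque about it is zero.
ω₂ = I₁ω₁ / I₂ = (4.800)(3.99 rad/s) / (1.050) = 18.24 rad/s.

ω₂ ≈ 18.2 rad/s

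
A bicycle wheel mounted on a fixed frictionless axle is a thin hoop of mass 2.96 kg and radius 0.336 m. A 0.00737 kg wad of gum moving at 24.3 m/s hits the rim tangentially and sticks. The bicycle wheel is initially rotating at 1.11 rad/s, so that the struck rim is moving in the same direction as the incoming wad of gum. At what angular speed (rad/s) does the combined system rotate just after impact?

The axle reaction passes through the axle and exerts no torque about it; angular momentum about the axle is conserved through the impact.
I_p = (2.96)(0.336)² = 0.3342 kg·m². Taking the sense of the wad of gum's angular momentum as positive, L_{wad} = m v R = (0.00737)(24.3)(0.336) = 0.06017 kg·m²/s.
L_i = +I_p ω_p + m v R = +(0.3342)(1.11) + 0.06017 = 0.4311 kg·m²/s.
After sticking, I_f = I_p + m R² = 0.3342 + (0.00737)(0.336)² = 0.3350 kg·m².
ω_f = L_i / I_f = 0.4311 / 0.3350 = 1.287 rad/s.

|ω_f| ≈ 1.29 rad/s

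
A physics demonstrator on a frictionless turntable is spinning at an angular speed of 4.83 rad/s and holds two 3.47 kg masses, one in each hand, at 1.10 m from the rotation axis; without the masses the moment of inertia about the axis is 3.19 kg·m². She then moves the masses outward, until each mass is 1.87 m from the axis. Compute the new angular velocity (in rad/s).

With no external torque about the axis, L is conserved: I₁ω₁ = I₂ω₂.
I₁ = 3.19 + 2(3.47)(1.10)² = 11.59 kg·m²; I₂ = 3.19 + 2(3.47)(1.87)² = 27.46 kg·m².
ω₂ = I₁ω₁ / I₂ = (11.59)(4.83 rad/s) / (27.46) = 2.038 rad/s.

ω₂ ≈ 2.04 rad/s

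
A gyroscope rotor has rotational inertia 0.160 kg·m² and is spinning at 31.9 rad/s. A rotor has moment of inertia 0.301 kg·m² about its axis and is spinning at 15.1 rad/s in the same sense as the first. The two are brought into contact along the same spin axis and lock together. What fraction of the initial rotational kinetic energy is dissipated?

The coupling torques are internal; angular momentum about the shared axis is conserved.
Taking A's sense as positive: L = (0.1600)(31.9) + (0.3010)(15.1) = 9.649 kg·m²·rad/s.
Combined I = 0.1600 + 0.3010 = 0.4610 kg·m².
ω_f = L / I = 9.649 / 0.4610 = 20.93 rad/s.
KE_i = ½ΣIω² = 115.7 J; KE_f = ½(0.4610)(20.93)² = 101.0 J.
Fraction dissipated = (KE_i − KE_f)/KE_i = 0.1274.

fraction ≈ 0.127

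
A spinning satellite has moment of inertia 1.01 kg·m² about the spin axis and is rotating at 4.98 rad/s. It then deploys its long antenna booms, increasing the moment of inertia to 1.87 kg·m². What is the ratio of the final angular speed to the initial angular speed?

With no external torque about the axis, L is conserved: I₁ω₁ = I₂ω₂.
ω₂/ω₁ = I₁/I₂ = 1.010 / 1.870 = 0.5401.

ω₂/ω₁ ≈ 0.540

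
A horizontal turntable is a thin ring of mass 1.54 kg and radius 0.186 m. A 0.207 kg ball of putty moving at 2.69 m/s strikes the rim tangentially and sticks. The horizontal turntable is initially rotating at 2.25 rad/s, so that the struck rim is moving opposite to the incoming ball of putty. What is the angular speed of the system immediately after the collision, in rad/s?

|ω_f| ≈ 0.270 rad/s

About the axle the impulsive forces during the collision are internal, so angular momentum about that axis is conserved.
I_p = (1.54)(0.186)² = 0.05328 kg·m². Taking the sense of the ball of putty's angular momentum as positive, L_{ball} = m v R = (0.207)(2.69)(0.186) = 0.1036 kg·m²/s.
L_i = −I_p ω_p + m v R = −(0.05328)(2.25) + 0.1036 = -0.01630 kg·m²/s.
After sticking, I_f = I_p + m R² = 0.05328 + (0.207)(0.186)² = 0.06044 kg·m².
ω_f = L_i / I_f = -0.01630 / 0.06044 = -0.2698 rad/s.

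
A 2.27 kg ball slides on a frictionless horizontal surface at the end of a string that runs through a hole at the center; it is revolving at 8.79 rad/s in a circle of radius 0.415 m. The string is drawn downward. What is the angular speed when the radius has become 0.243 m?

The constraining force is radial, so m r² ω about the center is conserved.
ω₂ = ω₁ (r₁/r₂)² = (8.79)(0.415/0.243)² = 25.64 rad/s.

ω₂ ≈ 25.6 rad/s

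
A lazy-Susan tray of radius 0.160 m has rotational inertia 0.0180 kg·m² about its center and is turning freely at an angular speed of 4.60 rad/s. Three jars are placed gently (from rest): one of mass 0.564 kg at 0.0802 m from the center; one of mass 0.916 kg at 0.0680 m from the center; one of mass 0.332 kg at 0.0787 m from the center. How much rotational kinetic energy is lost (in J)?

energy lost ≈ 0.0677 J

The added mass arrives with no angular momentum about the center, and any external torque about the center is negligible, so the system's angular momentum is conserved.
Added inertia Σmr² = (0.564)(0.0802)² + (0.916)(0.0680)² + (0.332)(0.0787)² = 0.009920 kg·m²; I_f = 0.01800 + 0.009920 = 0.02792 kg·m².
ω_f = I_p ω_i / I_f = (0.01800)(4.60) / 0.02792 = 2.966 rad/s.
KE_i = ½(0.01800)(4.600 rad/s)² = 0.1904 J; KE_f = ½(0.02792)(2.966)² = 0.1228 J.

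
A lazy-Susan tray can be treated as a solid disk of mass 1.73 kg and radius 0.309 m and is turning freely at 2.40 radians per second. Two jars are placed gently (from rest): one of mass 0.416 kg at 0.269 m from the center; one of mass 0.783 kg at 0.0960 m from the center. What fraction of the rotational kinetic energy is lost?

No external torque acts about the center; L_before = L_after.
I_p = ½(1.73)(0.309)² = 0.08259 kg·m².
Added inertia Σmr² = (0.416)(0.269)² + (0.783)(0.0960)² = 0.03732 kg·m²; I_f = 0.08259 + 0.03732 = 0.1199 kg·m².
ω_f = I_p ω_i / I_f = (0.08259)(2.40) / 0.1199 = 1.653 rad/s.
KE_i = ½(0.08259)(2.400 rad/s)² = 0.2379 J; KE_f = ½(0.1199)(1.653)² = 0.1638 J.
Fraction lost = 0.3112.

fraction ≈ 0.311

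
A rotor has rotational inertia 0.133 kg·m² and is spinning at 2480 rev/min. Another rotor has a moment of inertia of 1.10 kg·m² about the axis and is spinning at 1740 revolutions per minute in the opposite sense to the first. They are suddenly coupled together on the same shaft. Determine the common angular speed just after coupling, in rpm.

No external torque acts about the common axis, so total angular momentum is conserved.
Taking A's sense as positive: L = (0.1330)(2480) − (1.100)(1740) = -1584 kg·m²·rpm.
Combined I = 0.1330 + 1.100 = 1.233 kg·m².
ω_f = L / I = -1584 / 1.233 = -1285 rpm.

|ω_f| ≈ 1280 rpm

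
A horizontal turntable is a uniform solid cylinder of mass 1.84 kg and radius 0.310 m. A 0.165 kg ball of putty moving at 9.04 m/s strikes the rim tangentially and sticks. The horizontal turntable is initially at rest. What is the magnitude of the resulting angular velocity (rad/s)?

|ω_f| ≈ 4.43 rad/s

The axle reaction passes through the axle and exerts no torque about it; angular momentum about the axle is conserved through the impact.
I_p = ½(1.84)(0.310)² = 0.08841 kg·m². Taking the sense of the ball of putty's angular momentum as positive, L_{ball} = m v R = (0.165)(9.04)(0.310) = 0.4624 kg·m²/s.
L_i = 0 + 0.4624 = 0.4624 kg·m²/s.
After sticking, I_f = I_p + m R² = 0.08841 + (0.165)(0.310)² = 0.1043 kg·m².
ω_f = L_i / I_f = 0.4624 / 0.1043 = 4.435 rad/s.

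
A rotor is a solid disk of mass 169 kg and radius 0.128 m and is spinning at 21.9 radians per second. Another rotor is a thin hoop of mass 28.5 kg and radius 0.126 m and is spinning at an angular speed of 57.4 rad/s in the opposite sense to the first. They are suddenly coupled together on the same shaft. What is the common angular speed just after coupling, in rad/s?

The coupling torques are internal; angular momentum about the shared axis is conserved.
Moments of inertia: I_A = ½(169)(0.128)² = 1.384 kg·m²; I_B = (28.5)(0.126)² = 0.4525 kg·m².
Taking A's sense as positive: L = (1.384)(21.9) − (0.4525)(57.4) = 4.348 kg·m²·rad/s.
Combined I = 1.384 + 0.4525 = 1.837 kg·m².
ω_f = L / I = 4.348 / 1.837 = 2.367 rad/s.

|ω_f| ≈ 2.37 rad/s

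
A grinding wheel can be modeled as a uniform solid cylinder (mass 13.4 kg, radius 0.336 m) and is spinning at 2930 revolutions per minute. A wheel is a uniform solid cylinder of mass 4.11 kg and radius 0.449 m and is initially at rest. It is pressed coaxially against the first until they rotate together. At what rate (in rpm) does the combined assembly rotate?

|ω_f| ≈ 1890 rpm

No external torque acts about the common axis, so total angular momentum is conserved.
Moments of inertia: I_A = ½(13.4)(0.336)² = 0.7564 kg·m²; I_B = ½(4.11)(0.449)² = 0.4143 kg·m².
Taking A's sense as positive: L = (0.7564)(2930) = 2216 kg·m²·rpm.
Combined I = 0.7564 + 0.4143 = 1.171 kg·m².
ω_f = L / I = 2216 / 1.171 = 1893 rpm.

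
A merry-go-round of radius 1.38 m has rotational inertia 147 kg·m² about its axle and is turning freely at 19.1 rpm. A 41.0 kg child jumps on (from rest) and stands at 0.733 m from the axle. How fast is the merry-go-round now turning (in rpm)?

ω_f ≈ 16.6 rpm

No external torque acts about the axle; L_before = L_after.
Added inertia Σmr² = (41.0)(0.733)² = 22.03 kg·m²; I_f = 147.0 + 22.03 = 169.0 kg·m².
ω_f = I_p ω_i / I_f = (147.0)(19.1) / 169.0 = 16.61 rpm.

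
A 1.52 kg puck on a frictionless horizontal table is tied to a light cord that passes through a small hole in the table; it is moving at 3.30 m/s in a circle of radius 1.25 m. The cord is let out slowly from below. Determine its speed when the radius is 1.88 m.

Central (radial) force ⇒ zero torque about the center ⇒ m v r is constant.
v₂ = v₁ r₁ / r₂ = (3.30)(1.25) / (1.88) = 2.194 m/s.

v₂ ≈ 2.19 m/s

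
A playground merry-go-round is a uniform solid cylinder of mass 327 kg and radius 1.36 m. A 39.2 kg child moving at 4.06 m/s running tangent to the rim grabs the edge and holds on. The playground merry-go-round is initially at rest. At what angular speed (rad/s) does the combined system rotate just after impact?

|ω_f| ≈ 0.577 rad/s

About the axle the impulsive forces during the collision are internal, so angular momentum about that axis is conserved.
I_p = ½(327)(1.36)² = 302.4 kg·m². Taking the sense of the child's angular momentum as positive, L_{child} = m v R = (39.2)(4.06)(1.36) = 216.4 kg·m²/s.
L_i = 0 + 216.4 = 216.4 kg·m²/s.
After sticking, I_f = I_p + m R² = 302.4 + (39.2)(1.36)² = 374.9 kg·m².
ω_f = L_i / I_f = 216.4 / 374.9 = 0.5773 rad/s.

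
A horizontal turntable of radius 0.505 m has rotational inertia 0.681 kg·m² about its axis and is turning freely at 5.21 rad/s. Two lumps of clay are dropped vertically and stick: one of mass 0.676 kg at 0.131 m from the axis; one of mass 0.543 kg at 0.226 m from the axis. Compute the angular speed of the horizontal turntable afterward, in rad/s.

ω_f ≈ 4.93 rad/s

No external torque acts about the axis; L_before = L_after.
Added inertia Σmr² = (0.676)(0.131)² + (0.543)(0.226)² = 0.03934 kg·m²; I_f = 0.6810 + 0.03934 = 0.7203 kg·m².
ω_f = I_p ω_i / I_f = (0.6810)(5.21) / 0.7203 = 4.925 rad/s.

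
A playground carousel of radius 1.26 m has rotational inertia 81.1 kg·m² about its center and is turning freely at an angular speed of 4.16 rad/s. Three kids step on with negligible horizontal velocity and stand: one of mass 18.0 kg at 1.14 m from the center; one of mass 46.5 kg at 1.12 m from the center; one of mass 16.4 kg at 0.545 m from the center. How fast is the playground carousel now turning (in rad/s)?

ω_f ≈ 2.01 rad/s

No external torque acts about the center; L_before = L_after.
Added inertia Σmr² = (18.0)(1.14)² + (46.5)(1.12)² + (16.4)(0.545)² = 86.59 kg·m²; I_f = 81.10 + 86.59 = 167.7 kg·m².
ω_f = I_p ω_i / I_f = (81.10)(4.16) / 167.7 = 2.012 rad/s.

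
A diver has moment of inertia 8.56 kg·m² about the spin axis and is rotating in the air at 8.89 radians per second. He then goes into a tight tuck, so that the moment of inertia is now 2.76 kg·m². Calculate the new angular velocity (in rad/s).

No external torque acts about the spin axis, so angular momentum is conserved.
ω₂ = I₁ω₁ / I₂ = (8.560)(8.89 rad/s) / (2.760) = 27.57 rad/s.

ω₂ ≈ 27.6 rad/s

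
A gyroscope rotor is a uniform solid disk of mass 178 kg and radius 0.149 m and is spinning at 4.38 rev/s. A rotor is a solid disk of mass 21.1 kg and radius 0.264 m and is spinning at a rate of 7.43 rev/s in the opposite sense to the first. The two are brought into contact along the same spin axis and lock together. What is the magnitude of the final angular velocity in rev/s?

No external torque acts about the common axis, so total angular momentum is conserved.
Moments of inertia: I_A = ½(178)(0.149)² = 1.976 kg·m²; I_B = ½(21.1)(0.264)² = 0.7353 kg·m².
Taking A's sense as positive: L = (1.976)(4.38) − (0.7353)(7.43) = 3.191 kg·m²·rev/s.
Combined I = 1.976 + 0.7353 = 2.711 kg·m².
ω_f = L / I = 3.191 / 2.711 = 1.177 rev/s.

|ω_f| ≈ 1.18 rev/s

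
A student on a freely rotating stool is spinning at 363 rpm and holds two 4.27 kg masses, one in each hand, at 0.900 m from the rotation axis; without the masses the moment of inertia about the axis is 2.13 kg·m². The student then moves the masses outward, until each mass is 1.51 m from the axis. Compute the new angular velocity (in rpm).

With no external torque about the axis, L is conserved: I₁ω₁ = I₂ω₂.
I₁ = 2.13 + 2(4.27)(0.900)² = 9.047 kg·m²; I₂ = 2.13 + 2(4.27)(1.51)² = 21.60 kg·m².
ω₂ = I₁ω₁ / I₂ = (9.047)(363 rpm) / (21.60) = 152.0 rpm.

ω₂ ≈ 152 rpm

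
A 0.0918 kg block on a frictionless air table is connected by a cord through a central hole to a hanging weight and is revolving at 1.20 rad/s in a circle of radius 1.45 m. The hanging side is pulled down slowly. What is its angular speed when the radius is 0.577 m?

No torque about the axis ⇒ m r₁² ω₁ = m r₂² ω₂.
ω₂ = ω₁ (r₁/r₂)² = (1.20)(1.45/0.577)² = 7.578 rad/s.

ω₂ ≈ 7.58 rad/s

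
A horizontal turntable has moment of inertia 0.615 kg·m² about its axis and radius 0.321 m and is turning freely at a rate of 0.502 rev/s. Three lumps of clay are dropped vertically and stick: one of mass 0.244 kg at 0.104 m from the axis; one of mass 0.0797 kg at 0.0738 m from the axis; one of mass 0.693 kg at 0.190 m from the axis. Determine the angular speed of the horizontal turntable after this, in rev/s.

No external torque acts about the axis; L_before = L_after.
Added inertia Σmr² = (0.244)(0.104)² + (0.0797)(0.0738)² + (0.693)(0.190)² = 0.02809 kg·m²; I_f = 0.6150 + 0.02809 = 0.6431 kg·m².
ω_f = I_p ω_i / I_f = (0.6150)(0.502) / 0.6431 = 0.4801 rev/s.

ω_f ≈ 0.480 rev/s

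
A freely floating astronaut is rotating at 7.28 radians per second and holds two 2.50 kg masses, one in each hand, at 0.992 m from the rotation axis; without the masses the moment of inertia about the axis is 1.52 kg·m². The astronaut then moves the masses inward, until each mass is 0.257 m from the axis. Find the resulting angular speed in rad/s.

With no external torque about the axis, L is conserved: I₁ω₁ = I₂ω₂.
I₁ = 1.52 + 2(2.50)(0.992)² = 6.440 kg·m²; I₂ = 1.52 + 2(2.50)(0.257)² = 1.850 kg·m².
ω₂ = I₁ω₁ / I₂ = (6.440)(7.28 rad/s) / (1.850) = 25.34 rad/s.

ω₂ ≈ 25.3 rad/s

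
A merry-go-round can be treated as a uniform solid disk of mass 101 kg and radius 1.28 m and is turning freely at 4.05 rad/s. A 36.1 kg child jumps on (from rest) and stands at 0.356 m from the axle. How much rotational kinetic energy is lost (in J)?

No external torque acts about the axle; L_before = L_after.
I_p = ½(101)(1.28)² = 82.74 kg·m².
Added inertia Σmr² = (36.1)(0.356)² = 4.575 kg·m²; I_f = 82.74 + 4.575 = 87.31 kg·m².
ω_f = I_p ω_i / I_f = (82.74)(4.05) / 87.31 = 3.838 rad/s.
KE_i = ½(82.74)(4.050 rad/s)² = 678.6 J; KE_f = ½(87.31)(3.838)² = 643.0 J.

energy lost ≈ 35.6 J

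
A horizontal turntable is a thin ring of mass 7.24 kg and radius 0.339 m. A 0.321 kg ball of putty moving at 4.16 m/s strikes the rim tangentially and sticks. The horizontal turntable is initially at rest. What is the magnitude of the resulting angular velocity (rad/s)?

The axle reaction passes through the axle and exerts no torque about it; angular momentum about the axle is conserved through the impact.
I_p = (7.24)(0.339)² = 0.8320 kg·m². Taking the sense of the ball of putty's angular momentum as positive, L_{ball} = m v R = (0.321)(4.16)(0.339) = 0.4527 kg·m²/s.
L_i = 0 + 0.4527 = 0.4527 kg·m²/s.
After sticking, I_f = I_p + m R² = 0.8320 + (0.321)(0.339)² = 0.8689 kg·m².
ω_f = L_i / I_f = 0.4527 / 0.8689 = 0.5210 rad/s.

|ω_f| ≈ 0.521 rad/s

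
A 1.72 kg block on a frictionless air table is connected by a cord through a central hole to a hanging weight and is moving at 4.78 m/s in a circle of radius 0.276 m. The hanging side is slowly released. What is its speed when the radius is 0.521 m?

v₂ ≈ 2.53 m/s

The only horizontal force on the mass is along the cord (radial), so it exerts no torque about the hole and angular momentum m v r is conserved.
v₂ = v₁ r₁ / r₂ = (4.78)(0.276) / (0.521) = 2.532 m/s.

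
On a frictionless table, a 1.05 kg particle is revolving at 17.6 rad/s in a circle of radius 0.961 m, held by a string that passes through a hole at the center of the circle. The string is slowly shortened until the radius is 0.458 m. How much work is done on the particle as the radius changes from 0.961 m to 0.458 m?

W ≈ 511 J

The constraining force is radial, so m r² ω about the center is conserved.
ω₂ = ω₁ (r₁/r₂)² = (17.6)(0.961/0.458)² = 77.49 rad/s.
W = ΔKE = ½m(v₂² − v₁²) = 511.0 J.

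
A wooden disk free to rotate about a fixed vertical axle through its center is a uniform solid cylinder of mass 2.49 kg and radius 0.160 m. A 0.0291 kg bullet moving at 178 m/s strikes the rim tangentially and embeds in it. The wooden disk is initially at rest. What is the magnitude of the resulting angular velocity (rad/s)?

About the axle the impulsive forces during the collision are internal, so angular momentum about that axis is conserved.
I_p = ½(2.49)(0.160)² = 0.03187 kg·m². Taking the sense of the bullet's angular momentum as positive, L_{bullet} = m v R = (0.0291)(178)(0.160) = 0.8288 kg·m²/s.
L_i = 0 + 0.8288 = 0.8288 kg·m²/s.
After sticking, I_f = I_p + m R² = 0.03187 + (0.0291)(0.160)² = 0.03262 kg·m².
ω_f = L_i / I_f = 0.8288 / 0.03262 = 25.41 rad/s.

|ω_f| ≈ 25.4 rad/s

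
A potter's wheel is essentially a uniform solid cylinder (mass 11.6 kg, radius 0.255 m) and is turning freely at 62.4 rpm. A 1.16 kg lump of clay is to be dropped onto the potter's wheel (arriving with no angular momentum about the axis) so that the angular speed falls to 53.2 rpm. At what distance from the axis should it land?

r ≈ 0.237 m

The added mass arrives with no angular momentum about the axis, and any external torque about the axis is negligible, so the system's angular momentum is conserved.
I_p = ½(11.6)(0.255)² = 0.3771 kg·m².
I_p ω_i = (I_p + m r²) ω_f ⇒ m r² = I_p(ω_i/ω_f − 1) = 0.3771(62.4/53.2 − 1) = 0.06522 kg·m².
r = √(0.06522/1.16) = 0.2371 m.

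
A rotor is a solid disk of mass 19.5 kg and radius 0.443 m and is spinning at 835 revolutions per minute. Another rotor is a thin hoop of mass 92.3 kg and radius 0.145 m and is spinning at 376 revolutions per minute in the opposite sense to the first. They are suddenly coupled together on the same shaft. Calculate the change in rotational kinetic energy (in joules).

ΔKE ≈ -7750 J

No external torque acts about the common axis, so total angular momentum is conserved.
Moments of inertia: I_A = ½(19.5)(0.443)² = 1.913 kg·m²; I_B = (92.3)(0.145)² = 1.941 kg·m².
Taking A's sense as positive: L = (1.913)(835) − (1.941)(376) = 868.0 kg·m²·rpm.
Combined I = 1.913 + 1.941 = 3.854 kg·m².
ω_f = L / I = 868.0 / 3.854 = 225.2 rpm.
KE_i = ½ΣIω² = 8819 J; KE_f = ½(3.854)(23.59)² = 1072 J.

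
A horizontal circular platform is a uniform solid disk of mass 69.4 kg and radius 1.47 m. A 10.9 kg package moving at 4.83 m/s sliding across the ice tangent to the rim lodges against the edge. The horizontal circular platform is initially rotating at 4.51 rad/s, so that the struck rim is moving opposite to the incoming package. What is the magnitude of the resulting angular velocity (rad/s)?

|ω_f| ≈ 2.65 rad/s

The axle reaction passes through the central axle and exerts no torque about it; angular momentum about the central axle is conserved through the impact.
I_p = ½(69.4)(1.47)² = 74.98 kg·m². Taking the sense of the package's angular momentum as positive, L_{package} = m v R = (10.9)(4.83)(1.47) = 77.39 kg·m²/s.
L_i = −I_p ω_p + m v R = −(74.98)(4.51) + 77.39 = -260.8 kg·m²/s.
After sticking, I_f = I_p + m R² = 74.98 + (10.9)(1.47)² = 98.54 kg·m².
ω_f = L_i / I_f = -260.8 / 98.54 = -2.647 rad/s.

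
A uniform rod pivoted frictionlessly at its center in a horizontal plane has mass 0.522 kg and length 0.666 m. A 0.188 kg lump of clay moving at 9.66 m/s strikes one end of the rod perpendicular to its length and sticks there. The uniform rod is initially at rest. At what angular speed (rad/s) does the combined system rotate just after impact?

|ω_f| ≈ 15.1 rad/s

The axle reaction passes through the pivot and exerts no torque about it; angular momentum about the pivot is conserved through the impact.
I_p = (1/12)(0.522)(0.666)² = 0.01929 kg·m². Taking the sense of the lump of clay's angular momentum as positive, L_{lump} = m v R = (0.188)(9.66)(0.666/2) = 0.6048 kg·m²/s.
L_i = 0 + 0.6048 = 0.6048 kg·m²/s.
After sticking, I_f = I_p + m R² = 0.01929 + (0.188)(0.666/2)² = 0.04014 kg·m².
ω_f = L_i / I_f = 0.6048 / 0.04014 = 15.07 rad/s.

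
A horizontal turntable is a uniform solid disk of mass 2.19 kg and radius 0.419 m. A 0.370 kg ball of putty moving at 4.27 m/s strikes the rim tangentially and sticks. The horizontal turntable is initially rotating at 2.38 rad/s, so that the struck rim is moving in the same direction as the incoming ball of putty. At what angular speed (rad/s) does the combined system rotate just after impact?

The axle reaction passes through the axle and exerts no torque about it; angular momentum about the axle is conserved through the impact.
I_p = ½(2.19)(0.419)² = 0.1922 kg·m². Taking the sense of the ball of putty's angular momentum as positive, L_{ball} = m v R = (0.370)(4.27)(0.419) = 0.6620 kg·m²/s.
L_i = +I_p ω_p + m v R = +(0.1922)(2.38) + 0.6620 = 1.120 kg·m²/s.
After sticking, I_f = I_p + m R² = 0.1922 + (0.370)(0.419)² = 0.2572 kg·m².
ω_f = L_i / I_f = 1.120 / 0.2572 = 4.353 rad/s.

|ω_f| ≈ 4.35 rad/s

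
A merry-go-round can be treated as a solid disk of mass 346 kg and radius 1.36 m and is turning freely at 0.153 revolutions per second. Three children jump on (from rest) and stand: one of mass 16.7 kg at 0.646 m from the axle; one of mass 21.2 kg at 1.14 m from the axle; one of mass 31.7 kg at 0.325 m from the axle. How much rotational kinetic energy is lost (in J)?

energy lost ≈ 15.6 J

No external torque acts about the axle; L_before = L_after.
I_p = ½(346)(1.36)² = 320.0 kg·m².
Added inertia Σmr² = (16.7)(0.646)² + (21.2)(1.14)² + (31.7)(0.325)² = 37.87 kg·m²; I_f = 320.0 + 37.87 = 357.8 kg·m².
ω_f = I_p ω_i / I_f = (320.0)(0.153) / 357.8 = 0.1368 rev/s.
KE_i = ½(320.0)(0.9613 rad/s)² = 147.9 J; KE_f = ½(357.8)(0.8596)² = 132.2 J.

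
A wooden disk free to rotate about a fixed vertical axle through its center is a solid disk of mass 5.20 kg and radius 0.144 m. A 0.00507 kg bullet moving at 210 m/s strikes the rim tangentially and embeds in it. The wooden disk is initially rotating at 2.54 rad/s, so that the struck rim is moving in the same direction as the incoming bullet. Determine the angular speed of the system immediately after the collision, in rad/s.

|ω_f| ≈ 5.37 rad/s

About the axle the impulsive forces during the collision are internal, so angular momentum about that axis is conserved.
I_p = ½(5.20)(0.144)² = 0.05391 kg·m². Taking the sense of the bullet's angular momentum as positive, L_{bullet} = m v R = (0.00507)(210)(0.144) = 0.1533 kg·m²/s.
L_i = +I_p ω_p + m v R = +(0.05391)(2.54) + 0.1533 = 0.2903 kg·m²/s.
After sticking, I_f = I_p + m R² = 0.05391 + (0.00507)(0.144)² = 0.05402 kg·m².
ω_f = L_i / I_f = 0.2903 / 0.05402 = 5.373 rad/s.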